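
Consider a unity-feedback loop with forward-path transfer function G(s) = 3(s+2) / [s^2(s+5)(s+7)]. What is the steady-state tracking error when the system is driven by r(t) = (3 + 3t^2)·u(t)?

35

The open loop has two poles at the origin → type 2 system. Taking each input component in turn:
  • 3: tracked with zero error.
  • 3t^2: e_ss = 6/K_a with K_a=6/35 → 35.
Total e_ss = 35.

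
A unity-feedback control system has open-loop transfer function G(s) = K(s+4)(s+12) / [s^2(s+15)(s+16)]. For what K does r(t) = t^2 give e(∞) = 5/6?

The open loop has two poles at the origin → type 2 system.
K_a = lim_{s→0} s^2·G(s) = K·4·12 / (15·16) = 0.2·K.
e_ss = 2/K_a = 5/6 ⇒ K_a = 2.4 ⇒ K = 2.4/0.2 = 12.

12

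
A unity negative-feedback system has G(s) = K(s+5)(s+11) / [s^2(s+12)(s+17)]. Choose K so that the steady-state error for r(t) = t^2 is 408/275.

G(s) has two factors of s in the denominator, so the system is type 2.
K_a = lim_{s→0} s^2·G(s) = K·5·11 / (12·17) = (55/204)·K.
e_ss = 2/K_a = 408/275 ⇒ K_a = 275/204 ⇒ K = (275/204)/(55/204) = 5.

5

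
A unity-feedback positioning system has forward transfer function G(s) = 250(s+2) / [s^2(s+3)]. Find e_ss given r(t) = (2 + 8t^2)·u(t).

The open loop has two poles at the origin → type 2 system. Treating each term separately:
  • 2: tracked with zero error.
  • 8t^2: e_ss = 16/K_a with K_a=500/3 → 0.096.
Total e_ss = 0.096.

0.096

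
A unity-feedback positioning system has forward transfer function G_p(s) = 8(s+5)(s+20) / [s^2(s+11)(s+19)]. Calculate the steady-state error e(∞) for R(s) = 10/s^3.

System type = 2 (two poles at s=0).
K_a = lim_{s→0} s^2·G_p(s) = 8·5·20 / (11·19) = 800/209.
r(t) = 5t^2 gives R(s) = 10/s^3.
e_ss = 10/K_a = 10/(800/209) = 2.6125.

2.6125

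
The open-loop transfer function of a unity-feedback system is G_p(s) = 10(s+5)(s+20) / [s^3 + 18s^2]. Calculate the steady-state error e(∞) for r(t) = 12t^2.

0.432

The denominator has no term below 18s^2 — 2 poles at s=0, type 2.
K_a = lim_{s→0} s^2·G_p(s) = 10·5·20 / 18 = 500/9.
r(t) = 12t^2 gives R(s) = 24/s^3.
e_ss = 24/K_a = 24/(500/9) = 0.432.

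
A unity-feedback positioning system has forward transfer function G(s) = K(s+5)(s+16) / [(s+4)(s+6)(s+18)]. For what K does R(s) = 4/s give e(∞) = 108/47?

No free integrators in G(s): this is a type 0 system.
K_p = lim_{s→0} G(s) = K·5·16 / (4·6·18) = (5/27)·K.
e_ss = 4/(1 + K_p) = 108/47 ⇒ 1 + (5/27)·K = 47/27 ⇒ K = 4.

4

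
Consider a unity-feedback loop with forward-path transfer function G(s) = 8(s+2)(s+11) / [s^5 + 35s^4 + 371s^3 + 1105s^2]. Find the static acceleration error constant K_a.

176/1105

The denominator has no term below 1105s^2 — 2 poles at s=0, type 2.
K_a = lim_{s→0} s^2·G(s) = 8·2·11 / 1105 = 176/1105.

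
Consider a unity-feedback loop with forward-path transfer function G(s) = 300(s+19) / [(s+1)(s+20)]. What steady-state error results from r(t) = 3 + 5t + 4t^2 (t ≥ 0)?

G(s) has no factors of s in the denominator, so the system is type 0. By superposition:
  • 3: e_ss = 3/(1+K_p) with K_p=285 → 3/286.
  • 5t: a type-0 system cannot track it, e_ss → ∞.
  • 4t^2: a type-0 system cannot track it, e_ss → ∞.
The unbounded component dominates.

infinity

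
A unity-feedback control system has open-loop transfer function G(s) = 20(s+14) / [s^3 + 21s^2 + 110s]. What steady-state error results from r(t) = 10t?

Factoring s from the denominator leaves a polynomial with constant term 110, so the system is type 1.
K_v = lim_{s→0} s·G(s) = 20·14 / 110 = 28/11.
e_ss = 10/K_v = 10/(28/11) = 55/14.

55/14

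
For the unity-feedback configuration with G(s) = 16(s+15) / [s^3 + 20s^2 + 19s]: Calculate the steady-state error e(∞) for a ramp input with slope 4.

Lowest-order denominator term is 19s, so the open loop has 1 pole at the origin → type 1 system.
K_v = lim_{s→0} s·G(s) = 16·15 / 19 = 240/19.
e_ss = 4/K_v = 4/(240/19) = 19/60.

19/60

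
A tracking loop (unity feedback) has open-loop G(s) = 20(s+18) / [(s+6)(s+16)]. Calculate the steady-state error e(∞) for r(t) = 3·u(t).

12/19

System type = 0 (no poles at s=0).
K_p = lim_{s→0} G(s) = 20·18 / (6·16) = 3.75.
e_ss = 3/(1 + K_p) = 3/4.75 = 12/19.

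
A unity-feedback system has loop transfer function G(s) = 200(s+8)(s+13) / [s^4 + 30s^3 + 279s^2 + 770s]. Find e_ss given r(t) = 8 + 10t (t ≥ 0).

Lowest-order denominator term is 770s, so the open loop has 1 pole at the origin → type 1 system. Taking each input component in turn:
  • 8: tracked with zero error.
  • 10t: e_ss = 10/K_v with K_v=2080/77 → 77/208.
Total e_ss = 77/208.

77/208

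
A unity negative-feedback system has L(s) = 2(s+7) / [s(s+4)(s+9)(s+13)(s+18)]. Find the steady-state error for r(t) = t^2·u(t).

System type = 1 (one pole at s=0).
For a type-1 system K_a = 0, so e_ss to a parabolic input is unbounded.

infinity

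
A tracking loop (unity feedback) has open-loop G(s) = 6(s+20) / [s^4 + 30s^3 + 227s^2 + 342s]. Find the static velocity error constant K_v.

The denominator has no term below 342s — 1 pole at s=0, type 1.
K_v = lim_{s→0} s·G(s) = 6·20 / 342 = 20/57.

20/57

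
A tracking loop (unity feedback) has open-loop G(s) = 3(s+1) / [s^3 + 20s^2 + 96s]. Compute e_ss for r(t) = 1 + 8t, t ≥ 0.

256

Factoring s from the denominator leaves a polynomial with constant term 96, so the system is type 1. Taking each input component in turn:
  • 1: tracked with zero error.
  • 8t: e_ss = 8/K_v with K_v=1/32 → 256.
Total e_ss = 256.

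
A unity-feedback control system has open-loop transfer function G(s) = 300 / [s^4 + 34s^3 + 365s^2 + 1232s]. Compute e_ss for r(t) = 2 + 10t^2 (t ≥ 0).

The denominator has no term below 1232s — 1 pole at s=0, type 1. By superposition:
  • 2: tracked with zero error.
  • 10t^2: a type-1 system cannot track it, e_ss → ∞.
The unbounded component dominates.

infinity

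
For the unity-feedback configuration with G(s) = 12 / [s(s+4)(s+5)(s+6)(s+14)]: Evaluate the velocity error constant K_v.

1/140

G(s) has one factor of s in the denominator, so the system is type 1.
K_v = lim_{s→0} s·G(s) = 12 / (4·5·6·14) = 1/140.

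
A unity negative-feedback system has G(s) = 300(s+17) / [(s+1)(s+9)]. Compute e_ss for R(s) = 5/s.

15/1703

System type = 0 (no poles at s=0).
K_p = lim_{s→0} G(s) = 300·17 / (1·9) = 1700/3.
e_ss = 5/(1 + K_p) = 5/(1703/3) = 15/1703.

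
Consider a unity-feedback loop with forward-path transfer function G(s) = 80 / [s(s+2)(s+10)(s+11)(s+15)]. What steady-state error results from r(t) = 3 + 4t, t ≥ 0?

165

G(s) has one factor of s in the denominator, so the system is type 1. Treating each term separately:
  • 3: tracked with zero error.
  • 4t: e_ss = 4/K_v with K_v=4/165 → 165.
Total e_ss = 165.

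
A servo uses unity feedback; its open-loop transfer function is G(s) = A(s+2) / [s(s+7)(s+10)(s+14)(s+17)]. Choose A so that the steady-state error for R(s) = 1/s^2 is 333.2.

G(s) has one factor of s in the denominator, so the system is type 1.
K_v = lim_{s→0} s·G(s) = A·2 / (7·10·14·17) = (1/8330)·A.
e_ss = 1/K_v = 333.2 ⇒ K_v = 5/1666 ⇒ A = (5/1666)/(1/8330) = 25.

25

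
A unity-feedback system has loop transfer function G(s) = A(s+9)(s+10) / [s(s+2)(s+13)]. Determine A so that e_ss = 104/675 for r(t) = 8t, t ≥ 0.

One free integrator in G(s): this is a type 1 system.
K_v = lim_{s→0} s·G(s) = A·9·10 / (2·13) = (45/13)·A.
e_ss = 8/K_v = 104/675 ⇒ K_v = 675/13 ⇒ A = (675/13)/(45/13) = 15.

15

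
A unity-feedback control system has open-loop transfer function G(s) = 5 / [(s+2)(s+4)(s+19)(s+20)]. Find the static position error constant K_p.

The open loop has no poles at the origin → type 0 system.
K_p = lim_{s→0} G(s) = 5 / (2·4·19·20) = 1/608.

1/608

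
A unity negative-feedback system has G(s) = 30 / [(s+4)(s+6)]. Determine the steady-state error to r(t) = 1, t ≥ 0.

The open loop has no poles at the origin → type 0 system.
K_p = lim_{s→0} G(s) = 30 / (4·6) = 1.25.
e_ss = 1/(1 + K_p) = 1/2.25 = 4/9.

4/9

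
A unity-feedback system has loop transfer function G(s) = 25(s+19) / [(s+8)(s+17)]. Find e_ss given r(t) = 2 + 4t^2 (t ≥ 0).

System type = 0 (no poles at s=0). Taking each input component in turn:
  • 2: e_ss = 2/(1+K_p) with K_p=475/136 → 272/611.
  • 4t^2: a type-0 system cannot track it, e_ss → ∞.
The unbounded component dominates.

infinity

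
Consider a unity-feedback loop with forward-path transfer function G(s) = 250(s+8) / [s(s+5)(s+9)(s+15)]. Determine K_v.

System type = 1 (one pole at s=0).
K_v = lim_{s→0} s·G(s) = 250·8 / (5·9·15) = 80/27.

80/27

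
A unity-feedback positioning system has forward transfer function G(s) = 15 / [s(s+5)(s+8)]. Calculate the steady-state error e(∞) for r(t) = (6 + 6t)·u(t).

The open loop has one pole at the origin → type 1 system. Treating each term separately:
  • 6: tracked with zero error.
  • 6t: e_ss = 6/K_v with K_v=0.375 → 16.
Total e_ss = 16.

16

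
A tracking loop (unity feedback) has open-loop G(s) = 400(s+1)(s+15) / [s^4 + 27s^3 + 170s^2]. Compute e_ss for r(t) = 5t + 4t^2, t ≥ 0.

Lowest-order denominator term is 170s^2, so the open loop has 2 poles at the origin → type 2 system. Taking each input component in turn:
  • 5t: tracked with zero error.
  • 4t^2: e_ss = 8/K_a with K_a=600/17 → 17/75.
Total e_ss = 17/75.

17/75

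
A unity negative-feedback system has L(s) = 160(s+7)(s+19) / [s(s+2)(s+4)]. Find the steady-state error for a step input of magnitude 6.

0

One free integrator in L(s): this is a type 1 system.
K_p = ∞ for a type-1 system; e_ss to a step is zero.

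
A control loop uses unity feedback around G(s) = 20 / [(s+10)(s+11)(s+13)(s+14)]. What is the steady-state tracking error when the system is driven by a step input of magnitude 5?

No free integrators in G(s): this is a type 0 system.
K_p = lim_{s→0} G(s) = 20 / (10·11·13·14) = 1/1001.
e_ss = 5/(1 + K_p) = 5/(1002/1001) = 5005/1002.

5005/1002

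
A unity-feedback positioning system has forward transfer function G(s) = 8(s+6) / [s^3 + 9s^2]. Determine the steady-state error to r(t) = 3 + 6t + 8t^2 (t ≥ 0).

Factoring s^2 from the denominator leaves a polynomial with constant term 9, so the system is type 2. Taking each input component in turn:
  • 3: tracked with zero error.
  • 6t: tracked with zero error.
  • 8t^2: e_ss = 16/K_a with K_a=16/3 → 3.
Total e_ss = 3.

3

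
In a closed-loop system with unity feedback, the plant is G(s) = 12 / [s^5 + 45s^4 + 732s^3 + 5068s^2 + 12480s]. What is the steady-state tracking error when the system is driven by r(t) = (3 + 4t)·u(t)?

Lowest-order denominator term is 12480s, so the open loop has 1 pole at the origin → type 1 system. Taking each input component in turn:
  • 3: tracked with zero error.
  • 4t: e_ss = 4/K_v with K_v=1/1040 → 4160.
Total e_ss = 4160.

4160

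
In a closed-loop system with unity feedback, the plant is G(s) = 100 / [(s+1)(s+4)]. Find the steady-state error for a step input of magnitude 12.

System type = 0 (no poles at s=0).
K_p = lim_{s→0} G(s) = 100 / (1·4) = 25.
e_ss = 12/(1 + K_p) = 12/26 = 6/13.

6/13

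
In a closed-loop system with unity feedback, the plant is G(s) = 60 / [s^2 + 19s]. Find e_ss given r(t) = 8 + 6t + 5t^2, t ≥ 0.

infinity

The denominator has no term below 19s — 1 pole at s=0, type 1. Taking each input component in turn:
  • 8: tracked with zero error.
  • 6t: e_ss = 6/K_v with K_v=60/19 → 1.9.
  • 5t^2: a type-1 system cannot track it, e_ss → ∞.
The unbounded component dominates.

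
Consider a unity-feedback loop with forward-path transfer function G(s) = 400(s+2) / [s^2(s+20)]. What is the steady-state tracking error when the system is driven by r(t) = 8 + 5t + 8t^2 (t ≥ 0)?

G(s) has two factors of s in the denominator, so the system is type 2. Taking each input component in turn:
  • 8: tracked with zero error.
  • 5t: tracked with zero error.
  • 8t^2: e_ss = 16/K_a with K_a=40 → 0.4.
Total e_ss = 0.4.

0.4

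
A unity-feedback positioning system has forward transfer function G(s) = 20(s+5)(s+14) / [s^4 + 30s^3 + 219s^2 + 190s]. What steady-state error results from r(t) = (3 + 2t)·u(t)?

19/70

The denominator has no term below 190s — 1 pole at s=0, type 1. By superposition:
  • 3: tracked with zero error.
  • 2t: e_ss = 2/K_v with K_v=140/19 → 19/70.
Total e_ss = 19/70.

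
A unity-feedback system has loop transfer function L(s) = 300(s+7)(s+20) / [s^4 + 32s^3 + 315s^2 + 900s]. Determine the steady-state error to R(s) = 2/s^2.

Factoring s from the denominator leaves a polynomial with constant term 900, so the system is type 1.
K_v = lim_{s→0} s·L(s) = 300·7·20 / 900 = 140/3.
e_ss = 2/K_v = 2/(140/3) = 3/70.

3/70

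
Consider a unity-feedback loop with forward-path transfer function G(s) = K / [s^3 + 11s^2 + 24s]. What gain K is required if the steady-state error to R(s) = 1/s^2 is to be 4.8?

Lowest-order denominator term is 24s, so the open loop has 1 pole at the origin → type 1 system.
K_v = lim_{s→0} s·G(s) = K / 24 = (1/24)·K.
e_ss = 1/K_v = 4.8 ⇒ K_v = 5/24 ⇒ K = (5/24)/(1/24) = 5.

5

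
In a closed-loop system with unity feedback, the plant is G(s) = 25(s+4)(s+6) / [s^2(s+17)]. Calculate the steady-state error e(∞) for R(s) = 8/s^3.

G(s) has two factors of s in the denominator, so the system is type 2.
K_a = lim_{s→0} s^2·G(s) = 25·4·6 / (17) = 600/17.
r(t) = 4t^2 gives R(s) = 8/s^3.
e_ss = 8/K_a = 8/(600/17) = 17/75.

17/75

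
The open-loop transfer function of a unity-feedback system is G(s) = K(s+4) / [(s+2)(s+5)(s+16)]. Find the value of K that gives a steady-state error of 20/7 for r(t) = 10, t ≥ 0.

100

G(s) has no factors of s in the denominator, so the system is type 0.
K_p = lim_{s→0} G(s) = K·4 / (2·5·16) = 0.025·K.
e_ss = 10/(1 + K_p) = 20/7 ⇒ 1 + 0.025·K = 3.5 ⇒ K = 100.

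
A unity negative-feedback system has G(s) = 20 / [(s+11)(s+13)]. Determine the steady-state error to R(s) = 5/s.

No free integrators in G(s): this is a type 0 system.
K_p = lim_{s→0} G(s) = 20 / (11·13) = 20/143.
e_ss = 5/(1 + K_p) = 5/(163/143) = 715/163.

715/163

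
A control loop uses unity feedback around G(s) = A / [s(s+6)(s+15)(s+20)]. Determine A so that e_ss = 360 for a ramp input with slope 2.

10

System type = 1 (one pole at s=0).
K_v = lim_{s→0} s·G(s) = A / (6·15·20) = (1/1800)·A.
e_ss = 2/K_v = 360 ⇒ K_v = 1/180 ⇒ A = (1/180)/(1/1800) = 10.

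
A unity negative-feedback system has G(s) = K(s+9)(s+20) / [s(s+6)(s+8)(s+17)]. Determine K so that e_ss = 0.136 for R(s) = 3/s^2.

G(s) has one factor of s in the denominator, so the system is type 1.
K_v = lim_{s→0} s·G(s) = K·9·20 / (6·8·17) = (15/68)·K.
e_ss = 3/K_v = 0.136 ⇒ K_v = 375/17 ⇒ K = (375/17)/(15/68) = 100.

100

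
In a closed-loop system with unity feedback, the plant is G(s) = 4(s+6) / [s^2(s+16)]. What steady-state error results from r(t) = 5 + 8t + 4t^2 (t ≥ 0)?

Two free integrators in G(s): this is a type 2 system. By superposition:
  • 5: tracked with zero error.
  • 8t: tracked with zero error.
  • 4t^2: e_ss = 8/K_a with K_a=1.5 → 16/3.
Total e_ss = 16/3.

16/3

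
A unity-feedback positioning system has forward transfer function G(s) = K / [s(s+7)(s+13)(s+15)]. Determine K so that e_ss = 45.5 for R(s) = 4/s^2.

One free integrator in G(s): this is a type 1 system.
K_v = lim_{s→0} s·G(s) = K / (7·13·15) = (1/1365)·K.
e_ss = 4/K_v = 45.5 ⇒ K_v = 8/91 ⇒ K = (8/91)/(1/1365) = 120.

120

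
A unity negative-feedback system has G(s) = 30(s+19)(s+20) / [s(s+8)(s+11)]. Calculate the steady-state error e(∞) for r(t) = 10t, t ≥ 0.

One free integrator in G(s): this is a type 1 system.
K_v = lim_{s→0} s·G(s) = 30·19·20 / (8·11) = 1425/11.
e_ss = 10/K_v = 10/(1425/11) = 22/285.

22/285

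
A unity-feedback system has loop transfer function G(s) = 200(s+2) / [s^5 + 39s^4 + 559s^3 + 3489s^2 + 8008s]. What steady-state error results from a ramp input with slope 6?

120.12

Factoring s from the denominator leaves a polynomial with constant term 8008, so the system is type 1.
K_v = lim_{s→0} s·G(s) = 200·2 / 8008 = 50/1001.
e_ss = 6/K_v = 6/(50/1001) = 120.12.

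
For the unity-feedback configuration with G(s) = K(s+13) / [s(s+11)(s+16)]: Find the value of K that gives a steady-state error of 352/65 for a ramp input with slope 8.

The open loop has one pole at the origin → type 1 system.
K_v = lim_{s→0} s·G(s) = K·13 / (11·16) = (13/176)·K.
e_ss = 8/K_v = 352/65 ⇒ K_v = 65/44 ⇒ K = (65/44)/(13/176) = 20.

20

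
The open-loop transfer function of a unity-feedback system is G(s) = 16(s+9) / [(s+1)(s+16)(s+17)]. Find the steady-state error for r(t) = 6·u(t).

System type = 0 (no poles at s=0).
K_p = lim_{s→0} G(s) = 16·9 / (1·16·17) = 9/17.
e_ss = 6/(1 + K_p) = 6/(26/17) = 51/13.

51/13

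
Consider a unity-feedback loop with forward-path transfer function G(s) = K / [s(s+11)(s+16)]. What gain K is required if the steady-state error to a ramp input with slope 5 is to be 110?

G(s) has one factor of s in the denominator, so the system is type 1.
K_v = lim_{s→0} s·G(s) = K / (11·16) = (1/176)·K.
e_ss = 5/K_v = 110 ⇒ K_v = 1/22 ⇒ K = (1/22)/(1/176) = 8.

8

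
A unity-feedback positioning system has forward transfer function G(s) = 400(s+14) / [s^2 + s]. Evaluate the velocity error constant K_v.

5600

The denominator has no term below s — 1 pole at s=0, type 1.
K_v = lim_{s→0} s·G(s) = 400·14 / 1 = 5600.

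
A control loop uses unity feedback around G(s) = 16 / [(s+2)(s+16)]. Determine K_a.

0

The open loop has no poles at the origin → type 0 system.
K_a = lim_{s→0} s^2·G(s) = 0 (the extra factor of s kills the finite limit).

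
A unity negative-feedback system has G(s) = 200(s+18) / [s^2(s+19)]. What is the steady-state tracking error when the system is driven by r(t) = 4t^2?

19/450

System type = 2 (two poles at s=0).
K_a = lim_{s→0} s^2·G(s) = 200·18 / (19) = 3600/19.
r(t) = 4t^2 gives R(s) = 8/s^3.
e_ss = 8/K_a = 8/(3600/19) = 19/450.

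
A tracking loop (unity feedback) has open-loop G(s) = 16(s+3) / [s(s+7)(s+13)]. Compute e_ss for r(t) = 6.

The open loop has one pole at the origin → type 1 system.
A type-1 system has K_p = ∞, so it tracks a step input with zero steady-state error.

0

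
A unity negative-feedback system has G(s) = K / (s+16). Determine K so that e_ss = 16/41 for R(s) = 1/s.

G(s) has no factors of s in the denominator, so the system is type 0.
K_p = lim_{s→0} G(s) = K / (16) = 0.0625·K.
e_ss = 1/(1 + K_p) = 16/41 ⇒ 1 + 0.0625·K = 2.5625 ⇒ K = 25.

25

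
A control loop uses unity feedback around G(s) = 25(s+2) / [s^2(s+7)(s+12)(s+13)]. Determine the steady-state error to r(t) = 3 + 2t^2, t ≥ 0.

87.36

Two free integrators in G(s): this is a type 2 system. Treating each term separately:
  • 3: tracked with zero error.
  • 2t^2: e_ss = 4/K_a with K_a=25/546 → 87.36.
Total e_ss = 87.36.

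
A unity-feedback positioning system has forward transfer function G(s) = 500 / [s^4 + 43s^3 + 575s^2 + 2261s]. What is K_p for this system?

K_p = lim_{s→0} G(s); with 1 pole at the origin the limit diverges, so K_p = ∞.

infinity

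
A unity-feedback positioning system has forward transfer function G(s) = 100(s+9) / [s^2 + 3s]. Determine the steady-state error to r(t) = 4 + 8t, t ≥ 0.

2/75

Factoring s from the denominator leaves a polynomial with constant term 3, so the system is type 1. By superposition:
  • 4: tracked with zero error.
  • 8t: e_ss = 8/K_v with K_v=300 → 2/75.
Total e_ss = 2/75.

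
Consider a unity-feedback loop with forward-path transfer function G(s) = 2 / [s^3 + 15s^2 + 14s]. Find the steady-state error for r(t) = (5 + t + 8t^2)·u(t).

infinity

The denominator has no term below 14s — 1 pole at s=0, type 1. Taking each input component in turn:
  • 5: tracked with zero error.
  • t: e_ss = 1/K_v with K_v=1/7 → 7.
  • 8t^2: a type-1 system cannot track it, e_ss → ∞.
The unbounded component dominates.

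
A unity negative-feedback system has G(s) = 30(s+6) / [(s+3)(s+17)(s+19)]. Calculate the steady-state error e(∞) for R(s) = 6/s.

The open loop has no poles at the origin → type 0 system.
K_p = lim_{s→0} G(s) = 30·6 / (3·17·19) = 60/323.
e_ss = 6/(1 + K_p) = 6/(383/323) = 1938/383.

1938/383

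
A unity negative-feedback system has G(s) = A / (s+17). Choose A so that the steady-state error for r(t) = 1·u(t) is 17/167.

150

No free integrators in G(s): this is a type 0 system.
K_p = lim_{s→0} G(s) = A / (17) = (1/17)·A.
e_ss = 1/(1 + K_p) = 17/167 ⇒ 1 + (1/17)·A = 167/17 ⇒ A = 150.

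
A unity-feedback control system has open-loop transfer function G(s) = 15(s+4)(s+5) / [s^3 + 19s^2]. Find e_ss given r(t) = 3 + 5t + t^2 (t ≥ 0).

19/150

Lowest-order denominator term is 19s^2, so the open loop has 2 poles at the origin → type 2 system. Taking each input component in turn:
  • 3: tracked with zero error.
  • 5t: tracked with zero error.
  • t^2: e_ss = 2/K_a with K_a=300/19 → 19/150.
Total e_ss = 19/150.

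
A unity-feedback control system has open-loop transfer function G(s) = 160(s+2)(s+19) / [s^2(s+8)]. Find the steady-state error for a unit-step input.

System type = 2 (two poles at s=0).
K_p = ∞ for a type-2 system; e_ss to a step is zero.

0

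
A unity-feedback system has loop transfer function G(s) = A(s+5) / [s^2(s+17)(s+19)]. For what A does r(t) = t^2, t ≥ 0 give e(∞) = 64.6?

The open loop has two poles at the origin → type 2 system.
K_a = lim_{s→0} s^2·G(s) = A·5 / (17·19) = (5/323)·A.
e_ss = 2/K_a = 64.6 ⇒ K_a = 10/323 ⇒ A = (10/323)/(5/323) = 2.

2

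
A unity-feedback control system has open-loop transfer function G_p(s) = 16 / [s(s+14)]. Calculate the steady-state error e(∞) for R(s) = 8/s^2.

G_p(s) has one factor of s in the denominator, so the system is type 1.
K_v = lim_{s→0} s·G_p(s) = 16 / (14) = 8/7.
e_ss = 8/K_v = 8/(8/7) = 7.

7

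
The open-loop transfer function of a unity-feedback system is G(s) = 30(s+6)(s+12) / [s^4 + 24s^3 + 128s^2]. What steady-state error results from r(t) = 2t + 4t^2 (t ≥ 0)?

Factoring s^2 from the denominator leaves a polynomial with constant term 128, so the system is type 2. Taking each input component in turn:
  • 2t: tracked with zero error.
  • 4t^2: e_ss = 8/K_a with K_a=16.875 → 64/135.
Total e_ss = 64/135.

64/135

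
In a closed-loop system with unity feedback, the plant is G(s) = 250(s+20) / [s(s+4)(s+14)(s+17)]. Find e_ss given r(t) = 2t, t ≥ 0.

0.3808

System type = 1 (one pole at s=0).
K_v = lim_{s→0} s·G(s) = 250·20 / (4·14·17) = 625/119.
e_ss = 2/K_v = 2/(625/119) = 0.3808.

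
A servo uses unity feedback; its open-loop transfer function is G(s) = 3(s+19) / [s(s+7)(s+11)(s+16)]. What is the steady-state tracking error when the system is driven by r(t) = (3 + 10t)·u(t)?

12320/57

G(s) has one factor of s in the denominator, so the system is type 1. By superposition:
  • 3: tracked with zero error.
  • 10t: e_ss = 10/K_v with K_v=57/1232 → 12320/57.
Total e_ss = 12320/57.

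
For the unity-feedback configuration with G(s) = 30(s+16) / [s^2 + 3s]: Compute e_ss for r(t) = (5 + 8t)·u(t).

Lowest-order denominator term is 3s, so the open loop has 1 pole at the origin → type 1 system. By superposition:
  • 5: tracked with zero error.
  • 8t: e_ss = 8/K_v with K_v=160 → 0.05.
Total e_ss = 0.05.

0.05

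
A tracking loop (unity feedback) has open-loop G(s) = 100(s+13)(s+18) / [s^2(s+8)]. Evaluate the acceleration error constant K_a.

G(s) has two factors of s in the denominator, so the system is type 2.
K_a = lim_{s→0} s^2·G(s) = 100·13·18 / (8) = 2925.

2925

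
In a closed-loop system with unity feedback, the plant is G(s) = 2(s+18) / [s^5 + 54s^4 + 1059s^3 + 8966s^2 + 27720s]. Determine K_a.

0

Factoring s from the denominator leaves a polynomial with constant term 27720, so the system is type 1.
K_a = lim_{s→0} s^2·G(s) = 0 (the extra factor of s kills the finite limit).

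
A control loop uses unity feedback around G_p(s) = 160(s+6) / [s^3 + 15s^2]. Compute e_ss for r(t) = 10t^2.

Factoring s^2 from the denominator leaves a polynomial with constant term 15, so the system is type 2.
K_a = lim_{s→0} s^2·G_p(s) = 160·6 / 15 = 64.
r(t) = 10t^2 gives R(s) = 20/s^3.
e_ss = 20/K_a = 20/64 = 0.3125.

0.3125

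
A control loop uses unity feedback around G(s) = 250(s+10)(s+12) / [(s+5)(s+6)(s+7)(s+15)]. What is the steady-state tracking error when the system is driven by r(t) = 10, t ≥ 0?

G(s) has no factors of s in the denominator, so the system is type 0.
K_p = lim_{s→0} G(s) = 250·10·12 / (5·6·7·15) = 200/21.
e_ss = 10/(1 + K_p) = 10/(221/21) = 210/221.

210/221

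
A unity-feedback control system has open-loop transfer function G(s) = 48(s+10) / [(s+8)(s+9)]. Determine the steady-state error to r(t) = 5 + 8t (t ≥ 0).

infinity

G(s) has no factors of s in the denominator, so the system is type 0. By superposition:
  • 5: e_ss = 5/(1+K_p) with K_p=20/3 → 15/23.
  • 8t: a type-0 system cannot track it, e_ss → ∞.
The unbounded component dominates.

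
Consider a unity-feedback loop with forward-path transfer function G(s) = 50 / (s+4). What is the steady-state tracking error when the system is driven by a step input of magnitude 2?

4/27

No free integrators in G(s): this is a type 0 system.
K_p = lim_{s→0} G(s) = 50 / (4) = 12.5.
e_ss = 2/(1 + K_p) = 2/13.5 = 4/27.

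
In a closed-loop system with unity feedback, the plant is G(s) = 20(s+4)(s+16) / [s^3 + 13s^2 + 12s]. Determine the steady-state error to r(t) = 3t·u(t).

9/320

Lowest-order denominator term is 12s, so the open loop has 1 pole at the origin → type 1 system.
K_v = lim_{s→0} s·G(s) = 20·4·16 / 12 = 320/3.
e_ss = 3/K_v = 3/(320/3) = 9/320.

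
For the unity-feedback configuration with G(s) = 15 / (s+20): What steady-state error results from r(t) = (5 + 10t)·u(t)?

infinity

The open loop has no poles at the origin → type 0 system. Treating each term separately:
  • 5: e_ss = 5/(1+K_p) with K_p=0.75 → 20/7.
  • 10t: a type-0 system cannot track it, e_ss → ∞.
The unbounded component dominates.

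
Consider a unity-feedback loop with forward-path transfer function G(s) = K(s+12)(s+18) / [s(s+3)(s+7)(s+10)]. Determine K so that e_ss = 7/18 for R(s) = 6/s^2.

One free integrator in G(s): this is a type 1 system.
K_v = lim_{s→0} s·G(s) = K·12·18 / (3·7·10) = (36/35)·K.
e_ss = 6/K_v = 7/18 ⇒ K_v = 108/7 ⇒ K = (108/7)/(36/35) = 15.

15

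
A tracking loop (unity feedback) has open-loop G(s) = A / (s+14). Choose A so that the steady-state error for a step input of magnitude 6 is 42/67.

G(s) has no factors of s in the denominator, so the system is type 0.
K_p = lim_{s→0} G(s) = A / (14) = (1/14)·A.
e_ss = 6/(1 + K_p) = 42/67 ⇒ 1 + (1/14)·A = 67/7 ⇒ A = 120.

120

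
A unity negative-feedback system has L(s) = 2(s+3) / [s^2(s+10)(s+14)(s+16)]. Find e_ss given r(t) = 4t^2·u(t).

System type = 2 (two poles at s=0).
K_a = lim_{s→0} s^2·L(s) = 2·3 / (10·14·16) = 3/1120.
r(t) = 4t^2 gives R(s) = 8/s^3.
e_ss = 8/K_a = 8/(3/1120) = 8960/3.

8960/3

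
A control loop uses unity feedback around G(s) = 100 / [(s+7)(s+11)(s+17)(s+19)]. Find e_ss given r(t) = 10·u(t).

248710/24971

System type = 0 (no poles at s=0).
K_p = lim_{s→0} G(s) = 100 / (7·11·17·19) = 100/24871.
e_ss = 10/(1 + K_p) = 10/(24971/24871) = 248710/24971.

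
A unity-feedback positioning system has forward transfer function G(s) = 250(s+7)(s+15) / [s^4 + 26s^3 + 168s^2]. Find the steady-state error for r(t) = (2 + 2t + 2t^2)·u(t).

The denominator has no term below 168s^2 — 2 poles at s=0, type 2. Taking each input component in turn:
  • 2: tracked with zero error.
  • 2t: tracked with zero error.
  • 2t^2: e_ss = 4/K_a with K_a=156.25 → 0.0256.
Total e_ss = 0.0256.

0.0256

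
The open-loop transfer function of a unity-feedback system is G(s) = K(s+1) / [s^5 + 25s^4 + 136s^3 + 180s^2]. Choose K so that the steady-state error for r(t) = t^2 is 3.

120

Lowest-order denominator term is 180s^2, so the open loop has 2 poles at the origin → type 2 system.
K_a = lim_{s→0} s^2·G(s) = K·1 / 180 = (1/180)·K.
e_ss = 2/K_a = 3 ⇒ K_a = 2/3 ⇒ K = (2/3)/(1/180) = 120.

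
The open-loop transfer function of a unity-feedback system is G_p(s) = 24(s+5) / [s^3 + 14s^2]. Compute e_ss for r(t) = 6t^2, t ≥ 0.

1.4

Lowest-order denominator term is 14s^2, so the open loop has 2 poles at the origin → type 2 system.
K_a = lim_{s→0} s^2·G_p(s) = 24·5 / 14 = 60/7.
r(t) = 6t^2 gives R(s) = 12/s^3.
e_ss = 12/K_a = 12/(60/7) = 1.4.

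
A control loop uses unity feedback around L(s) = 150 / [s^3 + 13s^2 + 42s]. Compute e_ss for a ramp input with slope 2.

0.56

Lowest-order denominator term is 42s, so the open loop has 1 pole at the origin → type 1 system.
K_v = lim_{s→0} s·L(s) = 150 / 42 = 25/7.
e_ss = 2/K_v = 2/(25/7) = 0.56.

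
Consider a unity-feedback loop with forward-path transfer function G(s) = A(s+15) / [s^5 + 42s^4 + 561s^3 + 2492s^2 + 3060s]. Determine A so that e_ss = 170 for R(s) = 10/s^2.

12

Lowest-order denominator term is 3060s, so the open loop has 1 pole at the origin → type 1 system.
K_v = lim_{s→0} s·G(s) = A·15 / 3060 = (1/204)·A.
e_ss = 10/K_v = 170 ⇒ K_v = 1/17 ⇒ A = (1/17)/(1/204) = 12.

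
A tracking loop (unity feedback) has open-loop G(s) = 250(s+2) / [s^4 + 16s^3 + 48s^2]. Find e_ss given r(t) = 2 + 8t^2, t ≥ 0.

1.536

The denominator has no term below 48s^2 — 2 poles at s=0, type 2. Treating each term separately:
  • 2: tracked with zero error.
  • 8t^2: e_ss = 16/K_a with K_a=125/12 → 1.536.
Total e_ss = 1.536.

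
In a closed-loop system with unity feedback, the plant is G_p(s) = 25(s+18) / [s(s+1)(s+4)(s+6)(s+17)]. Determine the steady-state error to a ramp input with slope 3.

System type = 1 (one pole at s=0).
K_v = lim_{s→0} s·G_p(s) = 25·18 / (1·4·6·17) = 75/68.
e_ss = 3/K_v = 3/(75/68) = 2.72.

2.72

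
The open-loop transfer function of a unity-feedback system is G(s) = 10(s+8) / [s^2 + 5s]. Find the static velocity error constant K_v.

The denominator has no term below 5s — 1 pole at s=0, type 1.
K_v = lim_{s→0} s·G(s) = 10·8 / 5 = 16.

16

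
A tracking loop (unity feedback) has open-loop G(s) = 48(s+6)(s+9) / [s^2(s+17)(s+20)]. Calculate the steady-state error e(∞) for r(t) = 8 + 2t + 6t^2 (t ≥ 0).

System type = 2 (two poles at s=0). Treating each term separately:
  • 8: tracked with zero error.
  • 2t: tracked with zero error.
  • 6t^2: e_ss = 12/K_a with K_a=648/85 → 85/54.
Total e_ss = 85/54.

85/54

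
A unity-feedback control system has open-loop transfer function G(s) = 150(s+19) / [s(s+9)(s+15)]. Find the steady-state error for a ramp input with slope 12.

One free integrator in G(s): this is a type 1 system.
K_v = lim_{s→0} s·G(s) = 150·19 / (9·15) = 190/9.
e_ss = 12/K_v = 12/(190/9) = 54/95.

54/95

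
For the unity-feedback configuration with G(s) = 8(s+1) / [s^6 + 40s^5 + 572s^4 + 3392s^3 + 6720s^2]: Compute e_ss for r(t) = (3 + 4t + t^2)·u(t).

Lowest-order denominator term is 6720s^2, so the open loop has 2 poles at the origin → type 2 system. Treating each term separately:
  • 3: tracked with zero error.
  • 4t: tracked with zero error.
  • t^2: e_ss = 2/K_a with K_a=1/840 → 1680.
Total e_ss = 1680.

1680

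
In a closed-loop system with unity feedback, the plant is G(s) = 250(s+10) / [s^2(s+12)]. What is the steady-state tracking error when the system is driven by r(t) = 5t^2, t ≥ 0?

0.048

System type = 2 (two poles at s=0).
K_a = lim_{s→0} s^2·G(s) = 250·10 / (12) = 625/3.
r(t) = 5t^2 gives R(s) = 10/s^3.
e_ss = 10/K_a = 10/(625/3) = 0.048.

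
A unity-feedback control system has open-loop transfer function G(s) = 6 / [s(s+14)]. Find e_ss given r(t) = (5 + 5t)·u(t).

35/3

The open loop has one pole at the origin → type 1 system. Taking each input component in turn:
  • 5: tracked with zero error.
  • 5t: e_ss = 5/K_v with K_v=3/7 → 35/3.
Total e_ss = 35/3.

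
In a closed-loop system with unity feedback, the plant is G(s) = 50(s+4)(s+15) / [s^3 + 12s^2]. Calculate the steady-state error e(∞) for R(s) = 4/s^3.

0.016

Factoring s^2 from the denominator leaves a polynomial with constant term 12, so the system is type 2.
K_a = lim_{s→0} s^2·G(s) = 50·4·15 / 12 = 250.
r(t) = 2t^2 gives R(s) = 4/s^3.
e_ss = 4/K_a = 4/250 = 0.016.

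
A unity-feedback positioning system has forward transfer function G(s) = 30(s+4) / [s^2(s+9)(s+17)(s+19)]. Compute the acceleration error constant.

System type = 2 (two poles at s=0).
K_a = lim_{s→0} s^2·G(s) = 30·4 / (9·17·19) = 40/969.

40/969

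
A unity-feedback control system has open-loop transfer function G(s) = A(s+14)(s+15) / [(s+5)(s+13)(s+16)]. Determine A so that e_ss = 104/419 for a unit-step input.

15

G(s) has no factors of s in the denominator, so the system is type 0.
K_p = lim_{s→0} G(s) = A·14·15 / (5·13·16) = (21/104)·A.
e_ss = 1/(1 + K_p) = 104/419 ⇒ 1 + (21/104)·A = 419/104 ⇒ A = 15.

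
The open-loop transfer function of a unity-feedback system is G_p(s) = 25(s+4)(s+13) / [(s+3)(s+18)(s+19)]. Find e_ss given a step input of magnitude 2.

System type = 0 (no poles at s=0).
K_p = lim_{s→0} G_p(s) = 25·4·13 / (3·18·19) = 650/513.
e_ss = 2/(1 + K_p) = 2/(1163/513) = 1026/1163.

1026/1163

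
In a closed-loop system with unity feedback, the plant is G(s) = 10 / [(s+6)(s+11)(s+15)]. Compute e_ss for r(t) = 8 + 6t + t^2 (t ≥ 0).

System type = 0 (no poles at s=0). By superposition:
  • 8: e_ss = 8/(1+K_p) with K_p=1/99 → 7.92.
  • 6t: a type-0 system cannot track it, e_ss → ∞.
  • t^2: a type-0 system cannot track it, e_ss → ∞.
The unbounded component dominates.

infinity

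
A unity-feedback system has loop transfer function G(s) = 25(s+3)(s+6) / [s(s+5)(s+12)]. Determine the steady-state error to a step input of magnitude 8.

The open loop has one pole at the origin → type 1 system.
A type-1 system has K_p = ∞, so it tracks a step input with zero steady-state error.

0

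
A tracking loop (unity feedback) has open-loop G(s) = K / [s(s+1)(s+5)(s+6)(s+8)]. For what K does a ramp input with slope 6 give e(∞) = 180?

System type = 1 (one pole at s=0).
K_v = lim_{s→0} s·G(s) = K / (1·5·6·8) = (1/240)·K.
e_ss = 6/K_v = 180 ⇒ K_v = 1/30 ⇒ K = (1/30)/(1/240) = 8.

8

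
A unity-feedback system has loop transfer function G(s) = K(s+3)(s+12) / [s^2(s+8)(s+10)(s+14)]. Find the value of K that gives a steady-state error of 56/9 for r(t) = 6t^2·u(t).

Two free integrators in G(s): this is a type 2 system.
K_a = lim_{s→0} s^2·G(s) = K·3·12 / (8·10·14) = (9/280)·K.
e_ss = 12/K_a = 56/9 ⇒ K_a = 27/14 ⇒ K = (27/14)/(9/280) = 60.

60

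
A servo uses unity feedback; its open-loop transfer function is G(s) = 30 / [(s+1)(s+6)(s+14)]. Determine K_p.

5/14

The open loop has no poles at the origin → type 0 system.
K_p = lim_{s→0} G(s) = 30 / (1·6·14) = 5/14.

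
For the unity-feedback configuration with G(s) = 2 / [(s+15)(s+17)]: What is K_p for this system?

G(s) has no factors of s in the denominator, so the system is type 0.
K_p = lim_{s→0} G(s) = 2 / (15·17) = 2/255.

2/255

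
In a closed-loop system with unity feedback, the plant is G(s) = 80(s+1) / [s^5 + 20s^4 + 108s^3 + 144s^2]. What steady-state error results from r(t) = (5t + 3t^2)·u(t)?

Lowest-order denominator term is 144s^2, so the open loop has 2 poles at the origin → type 2 system. Taking each input component in turn:
  • 5t: tracked with zero error.
  • 3t^2: e_ss = 6/K_a with K_a=5/9 → 10.8.
Total e_ss = 10.8.

10.8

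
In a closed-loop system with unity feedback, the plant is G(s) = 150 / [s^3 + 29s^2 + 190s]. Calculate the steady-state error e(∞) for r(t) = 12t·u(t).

15.2

Factoring s from the denominator leaves a polynomial with constant term 190, so the system is type 1.
K_v = lim_{s→0} s·G(s) = 150 / 190 = 15/19.
e_ss = 12/K_v = 12/(15/19) = 15.2.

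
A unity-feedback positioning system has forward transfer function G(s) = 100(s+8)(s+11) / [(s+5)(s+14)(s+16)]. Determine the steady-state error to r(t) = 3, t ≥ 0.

G(s) has no factors of s in the denominator, so the system is type 0.
K_p = lim_{s→0} G(s) = 100·8·11 / (5·14·16) = 55/7.
e_ss = 3/(1 + K_p) = 3/(62/7) = 21/62.

21/62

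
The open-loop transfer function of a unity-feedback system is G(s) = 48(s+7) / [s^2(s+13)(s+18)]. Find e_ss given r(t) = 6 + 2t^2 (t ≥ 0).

G(s) has two factors of s in the denominator, so the system is type 2. Taking each input component in turn:
  • 6: tracked with zero error.
  • 2t^2: e_ss = 4/K_a with K_a=56/39 → 39/14.
Total e_ss = 39/14.

39/14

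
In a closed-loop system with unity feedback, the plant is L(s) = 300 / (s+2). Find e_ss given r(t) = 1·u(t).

1/151

System type = 0 (no poles at s=0).
K_p = lim_{s→0} L(s) = 300 / (2) = 150.
e_ss = 1/(1 + K_p) = 1/151.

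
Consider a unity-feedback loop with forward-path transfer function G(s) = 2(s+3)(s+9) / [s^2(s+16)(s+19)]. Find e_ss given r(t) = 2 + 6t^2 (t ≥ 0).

608/9

G(s) has two factors of s in the denominator, so the system is type 2. By superposition:
  • 2: tracked with zero error.
  • 6t^2: e_ss = 12/K_a with K_a=27/152 → 608/9.
Total e_ss = 608/9.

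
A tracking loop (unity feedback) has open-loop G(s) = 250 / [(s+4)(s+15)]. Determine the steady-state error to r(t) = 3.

System type = 0 (no poles at s=0).
K_p = lim_{s→0} G(s) = 250 / (4·15) = 25/6.
e_ss = 3/(1 + K_p) = 3/(31/6) = 18/31.

18/31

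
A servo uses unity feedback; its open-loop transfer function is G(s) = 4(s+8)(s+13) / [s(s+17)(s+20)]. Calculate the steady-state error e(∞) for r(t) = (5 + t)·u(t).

85/104

The open loop has one pole at the origin → type 1 system. By superposition:
  • 5: tracked with zero error.
  • t: e_ss = 1/K_v with K_v=104/85 → 85/104.
Total e_ss = 85/104.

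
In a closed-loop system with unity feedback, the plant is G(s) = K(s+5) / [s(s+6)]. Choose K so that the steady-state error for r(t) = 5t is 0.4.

15

One free integrator in G(s): this is a type 1 system.
K_v = lim_{s→0} s·G(s) = K·5 / (6) = (5/6)·K.
e_ss = 5/K_v = 0.4 ⇒ K_v = 12.5 ⇒ K = 12.5/(5/6) = 15.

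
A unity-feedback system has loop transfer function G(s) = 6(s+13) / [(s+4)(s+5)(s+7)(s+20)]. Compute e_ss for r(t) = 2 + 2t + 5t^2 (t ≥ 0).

G(s) has no factors of s in the denominator, so the system is type 0. Treating each term separately:
  • 2: e_ss = 2/(1+K_p) with K_p=39/1400 → 2800/1439.
  • 2t: a type-0 system cannot track it, e_ss → ∞.
  • 5t^2: a type-0 system cannot track it, e_ss → ∞.
The unbounded component dominates.

infinity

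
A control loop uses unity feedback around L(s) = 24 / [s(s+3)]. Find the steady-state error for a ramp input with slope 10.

1.25

L(s) has one factor of s in the denominator, so the system is type 1.
K_v = lim_{s→0} s·L(s) = 24 / (3) = 8.
e_ss = 10/K_v = 10/8 = 1.25.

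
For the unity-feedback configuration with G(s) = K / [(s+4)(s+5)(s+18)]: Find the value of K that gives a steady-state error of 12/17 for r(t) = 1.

System type = 0 (no poles at s=0).
K_p = lim_{s→0} G(s) = K / (4·5·18) = (1/360)·K.
e_ss = 1/(1 + K_p) = 12/17 ⇒ 1 + (1/360)·K = 17/12 ⇒ K = 150.

150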